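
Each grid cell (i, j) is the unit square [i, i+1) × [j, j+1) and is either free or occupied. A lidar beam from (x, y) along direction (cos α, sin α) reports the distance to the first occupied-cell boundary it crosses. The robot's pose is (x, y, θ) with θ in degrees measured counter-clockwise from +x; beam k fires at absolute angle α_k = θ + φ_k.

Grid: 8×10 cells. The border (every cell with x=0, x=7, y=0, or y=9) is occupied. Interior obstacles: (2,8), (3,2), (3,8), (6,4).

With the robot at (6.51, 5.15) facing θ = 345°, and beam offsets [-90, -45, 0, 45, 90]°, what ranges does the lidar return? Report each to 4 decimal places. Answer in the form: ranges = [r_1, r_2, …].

ranges = [0.1553, 0.1732, 0.5073, 0.5658, 1.8932]

beam 1: φ=-90°, α=255°
  dir = (cos 255°, sin 255°) = (-0.2588, -0.9659); from cell (6,5)
  next x-line at t=1.9705, next y-line at t=0.1553; Δt_x=3.8637, Δt_y=1.0353
    y: enter (6,4) at t=0.1553 ← occupied
  → r_1 = 0.1553
beam 2: φ=-45°, α=300°
  dir = (cos 300°, sin 300°) = (0.5000, -0.8660); from cell (6,5)
  next x-line at t=0.9800, next y-line at t=0.1732; Δt_x=2.0000, Δt_y=1.1547
    y: enter (6,4) at t=0.1732 ← occupied
  → r_2 = 0.1732
beam 3: φ=0°, α=345°
  dir = (cos 345°, sin 345°) = (0.9659, -0.2588); from cell (6,5)
  next x-line at t=0.5073, next y-line at t=0.5796; Δt_x=1.0353, Δt_y=3.8637
    x: enter (7,5) at t=0.5073 ← occupied
  → r_3 = 0.5073
beam 4: φ=45°, α=30°
  dir = (cos 30°, sin 30°) = (0.8660, 0.5000); from cell (6,5)
  next x-line at t=0.5658, next y-line at t=1.7000; Δt_x=1.1547, Δt_y=2.0000
    x: enter (7,5) at t=0.5658 ← occupied
  → r_4 = 0.5658
beam 5: φ=90°, α=75°
  dir = (cos 75°, sin 75°) = (0.2588, 0.9659); from cell (6,5)
  next x-line at t=1.8932, next y-line at t=0.8800; Δt_x=3.8637, Δt_y=1.0353
    y: enter (6,6) at t=0.8800
    x: enter (7,6) at t=1.8932 ← occupied
  → r_5 = 1.8932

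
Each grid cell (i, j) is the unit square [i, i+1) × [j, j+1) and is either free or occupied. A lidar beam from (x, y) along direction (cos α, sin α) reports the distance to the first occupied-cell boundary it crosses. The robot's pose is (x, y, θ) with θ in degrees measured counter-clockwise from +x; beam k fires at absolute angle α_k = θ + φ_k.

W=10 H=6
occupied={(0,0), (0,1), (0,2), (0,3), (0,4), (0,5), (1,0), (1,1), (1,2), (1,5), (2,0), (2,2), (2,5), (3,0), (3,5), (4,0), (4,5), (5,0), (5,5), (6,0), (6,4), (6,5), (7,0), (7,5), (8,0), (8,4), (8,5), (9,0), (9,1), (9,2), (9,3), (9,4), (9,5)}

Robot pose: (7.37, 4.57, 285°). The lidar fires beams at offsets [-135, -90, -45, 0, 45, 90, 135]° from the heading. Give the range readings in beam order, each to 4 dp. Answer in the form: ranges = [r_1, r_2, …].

beam 1: φ=-135°, α=150°
  direction (-0.8660, 0.5000); cell (7,4); t to first gridline: x 0.4272, y 0.8600 (then +1.1547 / +2.0000)
    (6,4) via x @ 0.4272  # hit
  → r_1 = 0.4272
beam 2: φ=-90°, α=195°
  direction (-0.9659, -0.2588); cell (7,4); t to first gridline: x 0.3831, y 2.2023 (then +1.0353 / +3.8637)
    (6,4) via x @ 0.3831  # hit
  → r_2 = 0.3831
beam 3: φ=-45°, α=240°
  direction (-0.5000, -0.8660); cell (7,4); t to first gridline: x 0.7400, y 0.6582 (then +2.0000 / +1.1547)
    (7,3) via y @ 0.6582
    (6,3) via x @ 0.7400
    (6,2) via y @ 1.8129
    (5,2) via x @ 2.7400
    (5,1) via y @ 2.9676
    (5,0) via y @ 4.1223  # hit
  → r_3 = 4.1223
beam 4: φ=0°, α=285°
  direction (0.2588, -0.9659); cell (7,4); t to first gridline: x 2.4341, y 0.5901 (then +3.8637 / +1.0353)
    (7,3) via y @ 0.5901
    (7,2) via y @ 1.6254
    (8,2) via x @ 2.4341
    (8,1) via y @ 2.6607
    (8,0) via y @ 3.6959  # hit
  → r_4 = 3.6959
beam 5: φ=45°, α=330°
  direction (0.8660, -0.5000); cell (7,4); t to first gridline: x 0.7275, y 1.1400 (then +1.1547 / +2.0000)
    (8,4) via x @ 0.7275  # hit
  → r_5 = 0.7275
beam 6: φ=90°, α=15°
  direction (0.9659, 0.2588); cell (7,4); t to first gridline: x 0.6522, y 1.6614 (then +1.0353 / +3.8637)
    (8,4) via x @ 0.6522  # hit
  → r_6 = 0.6522
beam 7: φ=135°, α=60°
  direction (0.5000, 0.8660); cell (7,4); t to first gridline: x 1.2600, y 0.4965 (then +2.0000 / +1.1547)
    (7,5) via y @ 0.4965  # hit
  → r_7 = 0.4965

ranges = [0.4272, 0.3831, 4.1223, 3.6959, 0.7275, 0.6522, 0.4965]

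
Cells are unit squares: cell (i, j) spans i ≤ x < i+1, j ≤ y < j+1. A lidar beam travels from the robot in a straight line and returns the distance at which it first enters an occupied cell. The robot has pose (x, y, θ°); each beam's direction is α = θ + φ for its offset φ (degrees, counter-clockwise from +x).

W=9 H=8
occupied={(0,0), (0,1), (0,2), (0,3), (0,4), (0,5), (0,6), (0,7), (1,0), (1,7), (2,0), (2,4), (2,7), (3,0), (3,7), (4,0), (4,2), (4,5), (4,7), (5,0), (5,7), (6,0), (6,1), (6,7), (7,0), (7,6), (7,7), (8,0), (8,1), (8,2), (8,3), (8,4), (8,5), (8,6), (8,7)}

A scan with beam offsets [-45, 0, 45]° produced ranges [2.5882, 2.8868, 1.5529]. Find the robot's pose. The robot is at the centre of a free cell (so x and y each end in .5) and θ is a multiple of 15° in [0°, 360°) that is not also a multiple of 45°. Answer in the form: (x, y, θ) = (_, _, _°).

Enumerate (i+0.5, j+0.5, θ) over the 37 free cells and 16 admissible headings. For each, cast all 3 beams and compare to the given ranges.
  (7.5, 2.5, 345°): beam 1 = 1.0000 ≠ 2.5882 ✗
  (1.5, 4.5, 330°): beam 1 = 3.6235 ≠ 2.5882 ✗
  (6.5, 5.5, 75°): beam 1 = 1.0000 ≠ 2.5882 ✗
  (3.5, 3.5, 345°): beam 1 = 1.0000 ≠ 2.5882 ✗
  …
  (3.5, 2.5, 210°): r_1=2.5882, r_2=2.8868, r_3=1.5529 — all match ✓
Only this pose fits every beam.

(x, y, θ) = (3.5, 2.5, 210°)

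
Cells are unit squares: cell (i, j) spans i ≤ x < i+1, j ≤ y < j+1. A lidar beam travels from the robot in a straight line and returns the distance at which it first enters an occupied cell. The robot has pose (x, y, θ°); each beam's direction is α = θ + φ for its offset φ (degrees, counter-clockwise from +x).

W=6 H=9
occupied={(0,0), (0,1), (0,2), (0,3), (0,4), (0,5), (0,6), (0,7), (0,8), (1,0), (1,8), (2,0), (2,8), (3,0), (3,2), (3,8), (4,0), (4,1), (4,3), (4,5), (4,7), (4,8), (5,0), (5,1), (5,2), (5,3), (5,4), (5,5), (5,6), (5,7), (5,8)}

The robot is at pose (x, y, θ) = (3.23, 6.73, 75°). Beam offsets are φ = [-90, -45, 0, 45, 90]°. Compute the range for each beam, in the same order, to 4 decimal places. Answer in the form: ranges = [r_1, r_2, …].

ranges = [1.8324, 0.8891, 1.3148, 1.4665, 2.3087]

beam 1: φ=-90°, α=345°
  cosα=0.9659 sinα=-0.2588 | (3,6) | tMaxX 0.7972 tMaxY 2.8205 | tΔX 1.0353 tΔY 3.8637
    t=0.7972 [x] (4,6)
    t=1.8324 [x] (5,6) — stop
  → r_1 = 1.8324
beam 2: φ=-45°, α=30°
  cosα=0.8660 sinα=0.5000 | (3,6) | tMaxX 0.8891 tMaxY 0.5400 | tΔX 1.1547 tΔY 2.0000
    t=0.5400 [y] (3,7)
    t=0.8891 [x] (4,7) — stop
  → r_2 = 0.8891
beam 3: φ=0°, α=75°
  cosα=0.2588 sinα=0.9659 | (3,6) | tMaxX 2.9751 tMaxY 0.2795 | tΔX 3.8637 tΔY 1.0353
    t=0.2795 [y] (3,7)
    t=1.3148 [y] (3,8) — stop
  → r_3 = 1.3148
beam 4: φ=45°, α=120°
  cosα=-0.5000 sinα=0.8660 | (3,6) | tMaxX 0.4600 tMaxY 0.3118 | tΔX 2.0000 tΔY 1.1547
    t=0.3118 [y] (3,7)
    t=0.4600 [x] (2,7)
    t=1.4665 [y] (2,8) — stop
  → r_4 = 1.4665
beam 5: φ=90°, α=165°
  cosα=-0.9659 sinα=0.2588 | (3,6) | tMaxX 0.2381 tMaxY 1.0432 | tΔX 1.0353 tΔY 3.8637
    t=0.2381 [x] (2,6)
    t=1.0432 [y] (2,7)
    t=1.2734 [x] (1,7)
    t=2.3087 [x] (0,7) — stop
  → r_5 = 2.3087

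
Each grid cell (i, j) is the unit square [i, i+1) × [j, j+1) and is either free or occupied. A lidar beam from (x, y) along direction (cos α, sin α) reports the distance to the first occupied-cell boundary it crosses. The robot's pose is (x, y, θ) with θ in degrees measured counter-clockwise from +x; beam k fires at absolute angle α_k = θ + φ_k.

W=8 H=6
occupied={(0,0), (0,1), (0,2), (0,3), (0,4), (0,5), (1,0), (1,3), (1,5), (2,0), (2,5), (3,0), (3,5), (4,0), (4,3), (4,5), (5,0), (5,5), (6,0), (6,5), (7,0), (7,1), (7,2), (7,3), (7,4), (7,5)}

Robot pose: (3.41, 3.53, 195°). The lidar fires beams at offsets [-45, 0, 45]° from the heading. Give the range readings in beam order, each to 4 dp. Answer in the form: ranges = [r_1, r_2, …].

beam 1: φ=-45°, α=150°
  direction (-0.8660, 0.5000); cell (3,3); t to first gridline: x 0.4734, y 0.9400 (then +1.1547 / +2.0000)
    (2,3) via x @ 0.4734
    (2,4) via y @ 0.9400
    (1,4) via x @ 1.6281
    (0,4) via x @ 2.7828  # hit
  → r_1 = 2.7828
beam 2: φ=0°, α=195°
  direction (-0.9659, -0.2588); cell (3,3); t to first gridline: x 0.4245, y 2.0478 (then +1.0353 / +3.8637)
    (2,3) via x @ 0.4245
    (1,3) via x @ 1.4597  # hit
  → r_2 = 1.4597
beam 3: φ=45°, α=240°
  direction (-0.5000, -0.8660); cell (3,3); t to first gridline: x 0.8200, y 0.6120 (then +2.0000 / +1.1547)
    (3,2) via y @ 0.6120
    (2,2) via x @ 0.8200
    (2,1) via y @ 1.7667
    (1,1) via x @ 2.8200
    (1,0) via y @ 2.9214  # hit
  → r_3 = 2.9214

ranges = [2.7828, 1.4597, 2.9214]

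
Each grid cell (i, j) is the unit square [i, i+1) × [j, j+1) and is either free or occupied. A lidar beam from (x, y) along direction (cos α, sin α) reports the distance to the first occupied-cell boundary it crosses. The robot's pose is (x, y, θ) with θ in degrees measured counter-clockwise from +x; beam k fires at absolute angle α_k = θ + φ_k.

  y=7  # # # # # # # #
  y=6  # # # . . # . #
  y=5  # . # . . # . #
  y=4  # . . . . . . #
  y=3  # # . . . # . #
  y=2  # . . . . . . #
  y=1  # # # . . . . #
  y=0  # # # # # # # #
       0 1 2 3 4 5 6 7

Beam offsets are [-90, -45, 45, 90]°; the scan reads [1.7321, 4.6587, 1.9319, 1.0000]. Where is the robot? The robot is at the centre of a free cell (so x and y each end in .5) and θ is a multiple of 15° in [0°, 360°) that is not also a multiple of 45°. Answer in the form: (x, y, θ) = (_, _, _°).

Enumerate (i+0.5, j+0.5, θ) over the 27 free cells and 16 admissible headings. For each, cast all 4 beams and compare to the given ranges.
  (5.5, 4.5, 330°): beam 1 = 0.5774 ≠ 1.7321 ✗
  (4.5, 4.5, 30°): beam 1 = 1.0000 ≠ 1.7321 ✗
  (3.5, 3.5, 300°): beam 1 = 2.8868 ≠ 1.7321 ✗
  …
  (3.5, 2.5, 120°): r_1=1.7321, r_2=4.6587, r_3=1.9319, r_4=1.0000 — all match ✓
No second candidate reproduces the full scan.

(x, y, θ) = (3.5, 2.5, 120°)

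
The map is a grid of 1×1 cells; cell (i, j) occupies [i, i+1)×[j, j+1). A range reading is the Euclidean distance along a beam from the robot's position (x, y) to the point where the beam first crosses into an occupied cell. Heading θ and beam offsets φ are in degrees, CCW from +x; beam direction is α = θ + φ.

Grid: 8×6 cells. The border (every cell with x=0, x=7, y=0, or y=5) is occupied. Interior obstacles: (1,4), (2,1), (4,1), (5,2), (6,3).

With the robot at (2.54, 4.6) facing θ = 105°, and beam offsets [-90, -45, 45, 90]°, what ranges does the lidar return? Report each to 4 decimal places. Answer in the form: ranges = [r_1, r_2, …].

ranges = [1.5455, 0.4619, 0.6235, 0.5590]

beam 1: φ=-90°, α=15°
  cosα=0.9659 sinα=0.2588 | (2,4) | tMaxX 0.4762 tMaxY 1.5455 | tΔX 1.0353 tΔY 3.8637
    t=0.4762 [x] (3,4)
    t=1.5115 [x] (4,4)
    t=1.5455 [y] (4,5) — stop
  → r_1 = 1.5455
beam 2: φ=-45°, α=60°
  cosα=0.5000 sinα=0.8660 | (2,4) | tMaxX 0.9200 tMaxY 0.4619 | tΔX 2.0000 tΔY 1.1547
    t=0.4619 [y] (2,5) — stop
  → r_2 = 0.4619
beam 3: φ=45°, α=150°
  cosα=-0.8660 sinα=0.5000 | (2,4) | tMaxX 0.6235 tMaxY 0.8000 | tΔX 1.1547 tΔY 2.0000
    t=0.6235 [x] (1,4) — stop
  → r_3 = 0.6235
beam 4: φ=90°, α=195°
  cosα=-0.9659 sinα=-0.2588 | (2,4) | tMaxX 0.5590 tMaxY 2.3182 | tΔX 1.0353 tΔY 3.8637
    t=0.5590 [x] (1,4) — stop
  → r_4 = 0.5590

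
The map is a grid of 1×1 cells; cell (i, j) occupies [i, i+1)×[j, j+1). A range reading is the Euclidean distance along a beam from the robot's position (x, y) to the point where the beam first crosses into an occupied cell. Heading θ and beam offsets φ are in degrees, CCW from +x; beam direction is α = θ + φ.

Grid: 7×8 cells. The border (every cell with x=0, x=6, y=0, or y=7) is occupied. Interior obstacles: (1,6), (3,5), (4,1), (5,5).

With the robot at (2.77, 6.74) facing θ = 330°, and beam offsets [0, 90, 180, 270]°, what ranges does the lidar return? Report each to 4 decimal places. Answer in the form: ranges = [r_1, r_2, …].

beam 1: φ=0°, α=330°
  dir = (cos 330°, sin 330°) = (0.8660, -0.5000); from cell (2,6)
  next x-line at t=0.2656, next y-line at t=1.4800; Δt_x=1.1547, Δt_y=2.0000
    x: enter (3,6) at t=0.2656
    x: enter (4,6) at t=1.4203
    y: enter (4,5) at t=1.4800
    x: enter (5,5) at t=2.5750 ← occupied
  → r_1 = 2.5750
beam 2: φ=90°, α=60°
  dir = (cos 60°, sin 60°) = (0.5000, 0.8660); from cell (2,6)
  next x-line at t=0.4600, next y-line at t=0.3002; Δt_x=2.0000, Δt_y=1.1547
    y: enter (2,7) at t=0.3002 ← occupied
  → r_2 = 0.3002
beam 3: φ=180°, α=150°
  dir = (cos 150°, sin 150°) = (-0.8660, 0.5000); from cell (2,6)
  next x-line at t=0.8891, next y-line at t=0.5200; Δt_x=1.1547, Δt_y=2.0000
    y: enter (2,7) at t=0.5200 ← occupied
  → r_3 = 0.5200
beam 4: φ=270°, α=240°
  dir = (cos 240°, sin 240°) = (-0.5000, -0.8660); from cell (2,6)
  next x-line at t=1.5400, next y-line at t=0.8545; Δt_x=2.0000, Δt_y=1.1547
    y: enter (2,5) at t=0.8545
    x: enter (1,5) at t=1.5400
    y: enter (1,4) at t=2.0092
    y: enter (1,3) at t=3.1639
    x: enter (0,3) at t=3.5400 ← occupied
  → r_4 = 3.5400

ranges = [2.5750, 0.3002, 0.5200, 3.5400]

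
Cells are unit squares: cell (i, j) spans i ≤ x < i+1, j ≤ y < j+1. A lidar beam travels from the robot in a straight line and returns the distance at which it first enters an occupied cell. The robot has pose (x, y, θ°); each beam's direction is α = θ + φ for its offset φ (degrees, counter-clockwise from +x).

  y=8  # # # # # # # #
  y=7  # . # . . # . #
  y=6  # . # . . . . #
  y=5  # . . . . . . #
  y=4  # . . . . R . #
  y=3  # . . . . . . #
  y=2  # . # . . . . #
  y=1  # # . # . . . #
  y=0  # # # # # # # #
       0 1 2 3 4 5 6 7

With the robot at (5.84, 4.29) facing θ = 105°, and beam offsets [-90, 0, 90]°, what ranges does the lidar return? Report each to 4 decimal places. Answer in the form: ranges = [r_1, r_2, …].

ranges = [1.2009, 2.8056, 5.0107]

beam 1: φ=-90°, α=15°
  cosα=0.9659 sinα=0.2588 | (5,4) | tMaxX 0.1656 tMaxY 2.7432 | tΔX 1.0353 tΔY 3.8637
    t=0.1656 [x] (6,4)
    t=1.2009 [x] (7,4) — stop
  → r_1 = 1.2009
beam 2: φ=0°, α=105°
  cosα=-0.2588 sinα=0.9659 | (5,4) | tMaxX 3.2455 tMaxY 0.7350 | tΔX 3.8637 tΔY 1.0353
    t=0.7350 [y] (5,5)
    t=1.7703 [y] (5,6)
    t=2.8056 [y] (5,7) — stop
  → r_2 = 2.8056
beam 3: φ=90°, α=195°
  cosα=-0.9659 sinα=-0.2588 | (5,4) | tMaxX 0.8696 tMaxY 1.1205 | tΔX 1.0353 tΔY 3.8637
    t=0.8696 [x] (4,4)
    t=1.1205 [y] (4,3)
    t=1.9049 [x] (3,3)
    t=2.9402 [x] (2,3)
    t=3.9755 [x] (1,3)
    t=4.9842 [y] (1,2)
    t=5.0107 [x] (0,2) — stop
  → r_3 = 5.0107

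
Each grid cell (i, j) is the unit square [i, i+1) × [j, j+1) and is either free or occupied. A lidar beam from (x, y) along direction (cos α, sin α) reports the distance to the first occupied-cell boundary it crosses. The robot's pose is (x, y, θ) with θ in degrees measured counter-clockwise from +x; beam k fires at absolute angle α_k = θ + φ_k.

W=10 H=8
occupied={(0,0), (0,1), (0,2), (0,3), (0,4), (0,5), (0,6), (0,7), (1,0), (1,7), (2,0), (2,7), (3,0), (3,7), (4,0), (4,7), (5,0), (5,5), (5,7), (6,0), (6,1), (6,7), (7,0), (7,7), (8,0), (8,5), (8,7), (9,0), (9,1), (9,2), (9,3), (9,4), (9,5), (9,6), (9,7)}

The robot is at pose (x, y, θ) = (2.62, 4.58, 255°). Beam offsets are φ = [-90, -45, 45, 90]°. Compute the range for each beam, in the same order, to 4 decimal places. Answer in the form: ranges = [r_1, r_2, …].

ranges = [1.6771, 1.8706, 4.1338, 6.6051]

beam 1: φ=-90°, α=165°
  d=(-0.9659,0.2588)  start (2,4)  tX=0.6419 tY=1.6228  stride 1/|dx|=1.0353 1/|dy|=3.8637
    cross x-line → (1,4), t=0.6419
    cross y-line → (1,5), t=1.6228
    cross x-line → (0,5), t=1.6771 (wall)
  → r_1 = 1.6771
beam 2: φ=-45°, α=210°
  d=(-0.8660,-0.5000)  start (2,4)  tX=0.7159 tY=1.1600  stride 1/|dx|=1.1547 1/|dy|=2.0000
    cross x-line → (1,4), t=0.7159
    cross y-line → (1,3), t=1.1600
    cross x-line → (0,3), t=1.8706 (wall)
  → r_2 = 1.8706
beam 3: φ=45°, α=300°
  d=(0.5000,-0.8660)  start (2,4)  tX=0.7600 tY=0.6697  stride 1/|dx|=2.0000 1/|dy|=1.1547
    cross y-line → (2,3), t=0.6697
    cross x-line → (3,3), t=0.7600
    cross y-line → (3,2), t=1.8244
    cross x-line → (4,2), t=2.7600
    cross y-line → (4,1), t=2.9791
    cross y-line → (4,0), t=4.1338 (wall)
  → r_3 = 4.1338
beam 4: φ=90°, α=345°
  d=(0.9659,-0.2588)  start (2,4)  tX=0.3934 tY=2.2409  stride 1/|dx|=1.0353 1/|dy|=3.8637
    cross x-line → (3,4), t=0.3934
    cross x-line → (4,4), t=1.4287
    cross y-line → (4,3), t=2.2409
    cross x-line → (5,3), t=2.4640
    cross x-line → (6,3), t=3.4992
    cross x-line → (7,3), t=4.5345
    cross x-line → (8,3), t=5.5698
    cross y-line → (8,2), t=6.1047
    cross x-line → (9,2), t=6.6051 (wall)
  → r_4 = 6.6051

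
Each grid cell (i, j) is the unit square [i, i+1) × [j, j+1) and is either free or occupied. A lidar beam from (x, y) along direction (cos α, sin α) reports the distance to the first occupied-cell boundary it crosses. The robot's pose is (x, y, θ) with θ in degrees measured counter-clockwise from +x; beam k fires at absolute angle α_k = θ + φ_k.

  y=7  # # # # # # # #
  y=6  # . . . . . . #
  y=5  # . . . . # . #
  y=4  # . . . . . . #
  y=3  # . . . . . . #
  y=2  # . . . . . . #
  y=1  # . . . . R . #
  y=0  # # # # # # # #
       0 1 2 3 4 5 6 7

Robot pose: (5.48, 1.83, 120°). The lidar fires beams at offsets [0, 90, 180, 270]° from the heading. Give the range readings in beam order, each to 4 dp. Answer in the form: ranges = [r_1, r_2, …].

beam 1: φ=0°, α=120°
  direction (-0.5000, 0.8660); cell (5,1); t to first gridline: x 0.9600, y 0.1963 (then +2.0000 / +1.1547)
    (5,2) via y @ 0.1963
    (4,2) via x @ 0.9600
    (4,3) via y @ 1.3510
    (4,4) via y @ 2.5057
    (3,4) via x @ 2.9600
    (3,5) via y @ 3.6604
    (3,6) via y @ 4.8151
    (2,6) via x @ 4.9600
    (2,7) via y @ 5.9698  # hit
  → r_1 = 5.9698
beam 2: φ=90°, α=210°
  direction (-0.8660, -0.5000); cell (5,1); t to first gridline: x 0.5543, y 1.6600 (then +1.1547 / +2.0000)
    (4,1) via x @ 0.5543
    (4,0) via y @ 1.6600  # hit
  → r_2 = 1.6600
beam 3: φ=180°, α=300°
  direction (0.5000, -0.8660); cell (5,1); t to first gridline: x 1.0400, y 0.9584 (then +2.0000 / +1.1547)
    (5,0) via y @ 0.9584  # hit
  → r_3 = 0.9584
beam 4: φ=270°, α=30°
  direction (0.8660, 0.5000); cell (5,1); t to first gridline: x 0.6004, y 0.3400 (then +1.1547 / +2.0000)
    (5,2) via y @ 0.3400
    (6,2) via x @ 0.6004
    (7,2) via x @ 1.7551  # hit
  → r_4 = 1.7551

ranges = [5.9698, 1.6600, 0.9584, 1.7551]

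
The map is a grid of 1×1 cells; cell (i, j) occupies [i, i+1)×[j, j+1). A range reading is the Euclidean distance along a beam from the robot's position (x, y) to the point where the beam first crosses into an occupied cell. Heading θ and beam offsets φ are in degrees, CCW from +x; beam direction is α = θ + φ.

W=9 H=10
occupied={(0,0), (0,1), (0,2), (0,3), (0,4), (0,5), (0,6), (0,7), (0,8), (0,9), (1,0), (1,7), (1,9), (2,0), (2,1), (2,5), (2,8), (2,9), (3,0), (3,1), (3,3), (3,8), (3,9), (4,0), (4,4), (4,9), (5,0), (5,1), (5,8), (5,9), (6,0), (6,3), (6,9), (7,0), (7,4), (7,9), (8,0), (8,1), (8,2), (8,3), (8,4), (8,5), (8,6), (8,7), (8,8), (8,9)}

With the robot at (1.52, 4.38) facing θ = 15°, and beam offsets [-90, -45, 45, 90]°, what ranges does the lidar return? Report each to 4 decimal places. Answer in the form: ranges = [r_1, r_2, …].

beam 1: φ=-90°, α=285°
  direction (0.2588, -0.9659); cell (1,4); t to first gridline: x 1.8546, y 0.3934 (then +3.8637 / +1.0353)
    (1,3) via y @ 0.3934
    (1,2) via y @ 1.4287
    (2,2) via x @ 1.8546
    (2,1) via y @ 2.4640  # hit
  → r_1 = 2.4640
beam 2: φ=-45°, α=330°
  direction (0.8660, -0.5000); cell (1,4); t to first gridline: x 0.5543, y 0.7600 (then +1.1547 / +2.0000)
    (2,4) via x @ 0.5543
    (2,3) via y @ 0.7600
    (3,3) via x @ 1.7090  # hit
  → r_2 = 1.7090
beam 3: φ=45°, α=60°
  direction (0.5000, 0.8660); cell (1,4); t to first gridline: x 0.9600, y 0.7159 (then +2.0000 / +1.1547)
    (1,5) via y @ 0.7159
    (2,5) via x @ 0.9600  # hit
  → r_3 = 0.9600
beam 4: φ=90°, α=105°
  direction (-0.2588, 0.9659); cell (1,4); t to first gridline: x 2.0091, y 0.6419 (then +3.8637 / +1.0353)
    (1,5) via y @ 0.6419
    (1,6) via y @ 1.6771
    (0,6) via x @ 2.0091  # hit
  → r_4 = 2.0091

ranges = [2.4640, 1.7090, 0.9600, 2.0091]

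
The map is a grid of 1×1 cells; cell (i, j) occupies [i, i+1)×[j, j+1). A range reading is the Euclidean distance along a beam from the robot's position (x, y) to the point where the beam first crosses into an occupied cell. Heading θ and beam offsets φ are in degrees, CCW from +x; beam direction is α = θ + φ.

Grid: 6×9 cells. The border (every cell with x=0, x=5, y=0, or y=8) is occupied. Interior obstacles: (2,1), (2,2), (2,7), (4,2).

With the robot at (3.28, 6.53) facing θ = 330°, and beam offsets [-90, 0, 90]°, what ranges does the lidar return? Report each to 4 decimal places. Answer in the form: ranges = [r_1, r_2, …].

ranges = [4.5600, 1.9861, 1.6974]

beam 1: φ=-90°, α=240°
  direction (-0.5000, -0.8660); cell (3,6); t to first gridline: x 0.5600, y 0.6120 (then +2.0000 / +1.1547)
    (2,6) via x @ 0.5600
    (2,5) via y @ 0.6120
    (2,4) via y @ 1.7667
    (1,4) via x @ 2.5600
    (1,3) via y @ 2.9214
    (1,2) via y @ 4.0761
    (0,2) via x @ 4.5600  # hit
  → r_1 = 4.5600
beam 2: φ=0°, α=330°
  direction (0.8660, -0.5000); cell (3,6); t to first gridline: x 0.8314, y 1.0600 (then +1.1547 / +2.0000)
    (4,6) via x @ 0.8314
    (4,5) via y @ 1.0600
    (5,5) via x @ 1.9861  # hit
  → r_2 = 1.9861
beam 3: φ=90°, α=60°
  direction (0.5000, 0.8660); cell (3,6); t to first gridline: x 1.4400, y 0.5427 (then +2.0000 / +1.1547)
    (3,7) via y @ 0.5427
    (4,7) via x @ 1.4400
    (4,8) via y @ 1.6974  # hit
  → r_3 = 1.6974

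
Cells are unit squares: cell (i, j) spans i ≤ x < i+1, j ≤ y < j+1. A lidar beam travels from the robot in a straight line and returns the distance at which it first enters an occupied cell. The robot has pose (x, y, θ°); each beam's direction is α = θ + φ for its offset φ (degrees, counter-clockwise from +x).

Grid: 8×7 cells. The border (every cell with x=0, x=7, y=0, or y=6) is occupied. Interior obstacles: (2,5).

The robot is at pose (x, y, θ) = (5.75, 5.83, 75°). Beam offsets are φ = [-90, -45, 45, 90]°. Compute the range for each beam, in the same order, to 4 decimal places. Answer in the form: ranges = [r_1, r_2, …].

ranges = [1.2941, 0.3400, 0.1963, 0.6568]

beam 1: φ=-90°, α=345°
  cosα=0.9659 sinα=-0.2588 | (5,5) | tMaxX 0.2588 tMaxY 3.2069 | tΔX 1.0353 tΔY 3.8637
    t=0.2588 [x] (6,5)
    t=1.2941 [x] (7,5) — stop
  → r_1 = 1.2941
beam 2: φ=-45°, α=30°
  cosα=0.8660 sinα=0.5000 | (5,5) | tMaxX 0.2887 tMaxY 0.3400 | tΔX 1.1547 tΔY 2.0000
    t=0.2887 [x] (6,5)
    t=0.3400 [y] (6,6) — stop
  → r_2 = 0.3400
beam 3: φ=45°, α=120°
  cosα=-0.5000 sinα=0.8660 | (5,5) | tMaxX 1.5000 tMaxY 0.1963 | tΔX 2.0000 tΔY 1.1547
    t=0.1963 [y] (5,6) — stop
  → r_3 = 0.1963
beam 4: φ=90°, α=165°
  cosα=-0.9659 sinα=0.2588 | (5,5) | tMaxX 0.7765 tMaxY 0.6568 | tΔX 1.0353 tΔY 3.8637
    t=0.6568 [y] (5,6) — stop
  → r_4 = 0.6568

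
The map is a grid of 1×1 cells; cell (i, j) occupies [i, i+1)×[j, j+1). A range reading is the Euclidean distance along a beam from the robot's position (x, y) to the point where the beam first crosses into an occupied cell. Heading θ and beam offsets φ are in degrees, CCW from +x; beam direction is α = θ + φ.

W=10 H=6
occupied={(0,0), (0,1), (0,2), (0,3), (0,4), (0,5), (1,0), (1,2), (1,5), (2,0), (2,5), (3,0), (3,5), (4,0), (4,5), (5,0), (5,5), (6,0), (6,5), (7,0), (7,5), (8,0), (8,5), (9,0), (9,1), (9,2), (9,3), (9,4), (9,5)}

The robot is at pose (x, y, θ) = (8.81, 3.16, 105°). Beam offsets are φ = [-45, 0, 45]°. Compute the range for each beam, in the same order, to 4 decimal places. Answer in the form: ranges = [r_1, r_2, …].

ranges = [0.3800, 1.9049, 3.6800]

beam 1: φ=-45°, α=60°
  direction (0.5000, 0.8660); cell (8,3); t to first gridline: x 0.3800, y 0.9699 (then +2.0000 / +1.1547)
    (9,3) via x @ 0.3800  # hit
  → r_1 = 0.3800
beam 2: φ=0°, α=105°
  direction (-0.2588, 0.9659); cell (8,3); t to first gridline: x 3.1296, y 0.8696 (then +3.8637 / +1.0353)
    (8,4) via y @ 0.8696
    (8,5) via y @ 1.9049  # hit
  → r_2 = 1.9049
beam 3: φ=45°, α=150°
  direction (-0.8660, 0.5000); cell (8,3); t to first gridline: x 0.9353, y 1.6800 (then +1.1547 / +2.0000)
    (7,3) via x @ 0.9353
    (7,4) via y @ 1.6800
    (6,4) via x @ 2.0900
    (5,4) via x @ 3.2447
    (5,5) via y @ 3.6800  # hit
  → r_3 = 3.6800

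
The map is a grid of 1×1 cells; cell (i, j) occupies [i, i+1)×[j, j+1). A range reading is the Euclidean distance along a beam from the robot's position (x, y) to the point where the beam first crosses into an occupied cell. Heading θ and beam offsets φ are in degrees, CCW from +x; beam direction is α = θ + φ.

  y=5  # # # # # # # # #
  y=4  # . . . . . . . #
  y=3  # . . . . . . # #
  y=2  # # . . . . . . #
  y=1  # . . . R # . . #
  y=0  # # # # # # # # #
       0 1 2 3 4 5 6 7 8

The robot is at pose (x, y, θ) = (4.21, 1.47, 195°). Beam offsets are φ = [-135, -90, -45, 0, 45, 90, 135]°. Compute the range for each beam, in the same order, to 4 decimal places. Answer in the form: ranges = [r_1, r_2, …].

ranges = [4.0761, 3.6545, 2.5519, 1.8159, 0.5427, 0.4866, 0.9122]

beam 1: φ=-135°, α=60°
  cosα=0.5000 sinα=0.8660 | (4,1) | tMaxX 1.5800 tMaxY 0.6120 | tΔX 2.0000 tΔY 1.1547
    t=0.6120 [y] (4,2)
    t=1.5800 [x] (5,2)
    t=1.7667 [y] (5,3)
    t=2.9214 [y] (5,4)
    t=3.5800 [x] (6,4)
    t=4.0761 [y] (6,5) — stop
  → r_1 = 4.0761
beam 2: φ=-90°, α=105°
  cosα=-0.2588 sinα=0.9659 | (4,1) | tMaxX 0.8114 tMaxY 0.5487 | tΔX 3.8637 tΔY 1.0353
    t=0.5487 [y] (4,2)
    t=0.8114 [x] (3,2)
    t=1.5840 [y] (3,3)
    t=2.6192 [y] (3,4)
    t=3.6545 [y] (3,5) — stop
  → r_2 = 3.6545
beam 3: φ=-45°, α=150°
  cosα=-0.8660 sinα=0.5000 | (4,1) | tMaxX 0.2425 tMaxY 1.0600 | tΔX 1.1547 tΔY 2.0000
    t=0.2425 [x] (3,1)
    t=1.0600 [y] (3,2)
    t=1.3972 [x] (2,2)
    t=2.5519 [x] (1,2) — stop
  → r_3 = 2.5519
beam 4: φ=0°, α=195°
  cosα=-0.9659 sinα=-0.2588 | (4,1) | tMaxX 0.2174 tMaxY 1.8159 | tΔX 1.0353 tΔY 3.8637
    t=0.2174 [x] (3,1)
    t=1.2527 [x] (2,1)
    t=1.8159 [y] (2,0) — stop
  → r_4 = 1.8159
beam 5: φ=45°, α=240°
  cosα=-0.5000 sinα=-0.8660 | (4,1) | tMaxX 0.4200 tMaxY 0.5427 | tΔX 2.0000 tΔY 1.1547
    t=0.4200 [x] (3,1)
    t=0.5427 [y] (3,0) — stop
  → r_5 = 0.5427
beam 6: φ=90°, α=285°
  cosα=0.2588 sinα=-0.9659 | (4,1) | tMaxX 3.0523 tMaxY 0.4866 | tΔX 3.8637 tΔY 1.0353
    t=0.4866 [y] (4,0) — stop
  → r_6 = 0.4866
beam 7: φ=135°, α=330°
  cosα=0.8660 sinα=-0.5000 | (4,1) | tMaxX 0.9122 tMaxY 0.9400 | tΔX 1.1547 tΔY 2.0000
    t=0.9122 [x] (5,1) — stop
  → r_7 = 0.9122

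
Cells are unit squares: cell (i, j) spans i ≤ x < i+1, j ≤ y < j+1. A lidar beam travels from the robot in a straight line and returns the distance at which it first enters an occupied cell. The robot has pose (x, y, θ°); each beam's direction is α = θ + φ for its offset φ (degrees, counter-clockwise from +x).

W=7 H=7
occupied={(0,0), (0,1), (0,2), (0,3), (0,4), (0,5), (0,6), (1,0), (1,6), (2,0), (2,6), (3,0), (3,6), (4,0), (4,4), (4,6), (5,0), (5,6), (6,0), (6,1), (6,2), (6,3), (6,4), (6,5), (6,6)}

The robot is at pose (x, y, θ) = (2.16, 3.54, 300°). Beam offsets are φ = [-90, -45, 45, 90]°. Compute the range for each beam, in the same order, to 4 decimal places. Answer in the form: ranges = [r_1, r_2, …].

ranges = [1.3395, 2.6296, 3.9755, 2.1246]

beam 1: φ=-90°, α=210°
  dir = (cos 210°, sin 210°) = (-0.8660, -0.5000); from cell (2,3)
  next x-line at t=0.1848, next y-line at t=1.0800; Δt_x=1.1547, Δt_y=2.0000
    x: enter (1,3) at t=0.1848
    y: enter (1,2) at t=1.0800
    x: enter (0,2) at t=1.3395 ← occupied
  → r_1 = 1.3395
beam 2: φ=-45°, α=255°
  dir = (cos 255°, sin 255°) = (-0.2588, -0.9659); from cell (2,3)
  next x-line at t=0.6182, next y-line at t=0.5590; Δt_x=3.8637, Δt_y=1.0353
    y: enter (2,2) at t=0.5590
    x: enter (1,2) at t=0.6182
    y: enter (1,1) at t=1.5943
    y: enter (1,0) at t=2.6296 ← occupied
  → r_2 = 2.6296
beam 3: φ=45°, α=345°
  dir = (cos 345°, sin 345°) = (0.9659, -0.2588); from cell (2,3)
  next x-line at t=0.8696, next y-line at t=2.0864; Δt_x=1.0353, Δt_y=3.8637
    x: enter (3,3) at t=0.8696
    x: enter (4,3) at t=1.9049
    y: enter (4,2) at t=2.0864
    x: enter (5,2) at t=2.9402
    x: enter (6,2) at t=3.9755 ← occupied
  → r_3 = 3.9755
beam 4: φ=90°, α=30°
  dir = (cos 30°, sin 30°) = (0.8660, 0.5000); from cell (2,3)
  next x-line at t=0.9699, next y-line at t=0.9200; Δt_x=1.1547, Δt_y=2.0000
    y: enter (2,4) at t=0.9200
    x: enter (3,4) at t=0.9699
    x: enter (4,4) at t=2.1246 ← occupied
  → r_4 = 2.1246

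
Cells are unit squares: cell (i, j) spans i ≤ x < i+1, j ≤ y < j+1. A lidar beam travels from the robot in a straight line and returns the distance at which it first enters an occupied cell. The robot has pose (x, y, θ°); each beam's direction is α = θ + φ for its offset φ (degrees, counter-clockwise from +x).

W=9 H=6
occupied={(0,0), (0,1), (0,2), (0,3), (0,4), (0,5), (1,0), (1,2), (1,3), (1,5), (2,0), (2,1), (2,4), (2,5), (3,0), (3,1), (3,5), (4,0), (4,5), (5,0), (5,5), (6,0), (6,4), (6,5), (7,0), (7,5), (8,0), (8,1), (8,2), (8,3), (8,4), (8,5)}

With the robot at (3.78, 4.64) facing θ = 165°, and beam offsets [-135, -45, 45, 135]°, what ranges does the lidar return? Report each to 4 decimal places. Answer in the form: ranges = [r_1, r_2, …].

ranges = [0.7200, 0.4157, 0.9007, 4.2031]

beam 1: φ=-135°, α=30°
  direction (0.8660, 0.5000); cell (3,4); t to first gridline: x 0.2540, y 0.7200 (then +1.1547 / +2.0000)
    (4,4) via x @ 0.2540
    (4,5) via y @ 0.7200  # hit
  → r_1 = 0.7200
beam 2: φ=-45°, α=120°
  direction (-0.5000, 0.8660); cell (3,4); t to first gridline: x 1.5600, y 0.4157 (then +2.0000 / +1.1547)
    (3,5) via y @ 0.4157  # hit
  → r_2 = 0.4157
beam 3: φ=45°, α=210°
  direction (-0.8660, -0.5000); cell (3,4); t to first gridline: x 0.9007, y 1.2800 (then +1.1547 / +2.0000)
    (2,4) via x @ 0.9007  # hit
  → r_3 = 0.9007
beam 4: φ=135°, α=300°
  direction (0.5000, -0.8660); cell (3,4); t to first gridline: x 0.4400, y 0.7390 (then +2.0000 / +1.1547)
    (4,4) via x @ 0.4400
    (4,3) via y @ 0.7390
    (4,2) via y @ 1.8937
    (5,2) via x @ 2.4400
    (5,1) via y @ 3.0484
    (5,0) via y @ 4.2031  # hit
  → r_4 = 4.2031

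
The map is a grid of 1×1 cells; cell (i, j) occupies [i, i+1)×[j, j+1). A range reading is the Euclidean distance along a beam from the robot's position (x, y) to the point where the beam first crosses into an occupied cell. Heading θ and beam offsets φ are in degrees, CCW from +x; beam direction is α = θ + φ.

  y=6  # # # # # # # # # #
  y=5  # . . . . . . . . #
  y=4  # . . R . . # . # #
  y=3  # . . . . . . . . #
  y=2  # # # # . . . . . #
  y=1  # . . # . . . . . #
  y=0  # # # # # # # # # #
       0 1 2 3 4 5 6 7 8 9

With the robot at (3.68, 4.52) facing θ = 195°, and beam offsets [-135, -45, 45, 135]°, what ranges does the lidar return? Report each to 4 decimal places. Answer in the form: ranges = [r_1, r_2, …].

ranges = [1.7090, 2.9600, 1.7551, 6.1430]

beam 1: φ=-135°, α=60°
  dir = (cos 60°, sin 60°) = (0.5000, 0.8660); from cell (3,4)
  next x-line at t=0.6400, next y-line at t=0.5543; Δt_x=2.0000, Δt_y=1.1547
    y: enter (3,5) at t=0.5543
    x: enter (4,5) at t=0.6400
    y: enter (4,6) at t=1.7090 ← occupied
  → r_1 = 1.7090
beam 2: φ=-45°, α=150°
  dir = (cos 150°, sin 150°) = (-0.8660, 0.5000); from cell (3,4)
  next x-line at t=0.7852, next y-line at t=0.9600; Δt_x=1.1547, Δt_y=2.0000
    x: enter (2,4) at t=0.7852
    y: enter (2,5) at t=0.9600
    x: enter (1,5) at t=1.9399
    y: enter (1,6) at t=2.9600 ← occupied
  → r_2 = 2.9600
beam 3: φ=45°, α=240°
  dir = (cos 240°, sin 240°) = (-0.5000, -0.8660); from cell (3,4)
  next x-line at t=1.3600, next y-line at t=0.6004; Δt_x=2.0000, Δt_y=1.1547
    y: enter (3,3) at t=0.6004
    x: enter (2,3) at t=1.3600
    y: enter (2,2) at t=1.7551 ← occupied
  → r_3 = 1.7551
beam 4: φ=135°, α=330°
  dir = (cos 330°, sin 330°) = (0.8660, -0.5000); from cell (3,4)
  next x-line at t=0.3695, next y-line at t=1.0400; Δt_x=1.1547, Δt_y=2.0000
    x: enter (4,4) at t=0.3695
    y: enter (4,3) at t=1.0400
    x: enter (5,3) at t=1.5242
    x: enter (6,3) at t=2.6789
    y: enter (6,2) at t=3.0400
    x: enter (7,2) at t=3.8336
    x: enter (8,2) at t=4.9883
    y: enter (8,1) at t=5.0400
    x: enter (9,1) at t=6.1430 ← occupied
  → r_4 = 6.1430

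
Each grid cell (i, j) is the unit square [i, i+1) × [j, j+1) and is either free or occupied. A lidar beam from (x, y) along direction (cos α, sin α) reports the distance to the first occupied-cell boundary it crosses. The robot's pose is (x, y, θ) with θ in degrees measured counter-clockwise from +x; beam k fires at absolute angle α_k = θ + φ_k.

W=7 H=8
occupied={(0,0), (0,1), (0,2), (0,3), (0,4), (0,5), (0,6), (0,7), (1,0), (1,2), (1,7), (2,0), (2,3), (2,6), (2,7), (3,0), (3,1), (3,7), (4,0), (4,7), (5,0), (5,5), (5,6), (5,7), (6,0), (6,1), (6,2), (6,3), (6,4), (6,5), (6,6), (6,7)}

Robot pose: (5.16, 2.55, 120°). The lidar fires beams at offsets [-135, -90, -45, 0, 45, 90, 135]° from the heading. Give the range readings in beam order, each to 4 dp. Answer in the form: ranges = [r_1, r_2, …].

ranges = [0.8696, 0.9699, 2.5364, 4.3200, 2.2362, 1.3395, 1.6047]

beam 1: φ=-135°, α=345°
  direction (0.9659, -0.2588); cell (5,2); t to first gridline: x 0.8696, y 2.1250 (then +1.0353 / +3.8637)
    (6,2) via x @ 0.8696  # hit
  → r_1 = 0.8696
beam 2: φ=-90°, α=30°
  direction (0.8660, 0.5000); cell (5,2); t to first gridline: x 0.9699, y 0.9000 (then +1.1547 / +2.0000)
    (5,3) via y @ 0.9000
    (6,3) via x @ 0.9699  # hit
  → r_2 = 0.9699
beam 3: φ=-45°, α=75°
  direction (0.2588, 0.9659); cell (5,2); t to first gridline: x 3.2455, y 0.4659 (then +3.8637 / +1.0353)
    (5,3) via y @ 0.4659
    (5,4) via y @ 1.5012
    (5,5) via y @ 2.5364  # hit
  → r_3 = 2.5364
beam 4: φ=0°, α=120°
  direction (-0.5000, 0.8660); cell (5,2); t to first gridline: x 0.3200, y 0.5196 (then +2.0000 / +1.1547)
    (4,2) via x @ 0.3200
    (4,3) via y @ 0.5196
    (4,4) via y @ 1.6743
    (3,4) via x @ 2.3200
    (3,5) via y @ 2.8290
    (3,6) via y @ 3.9837
    (2,6) via x @ 4.3200  # hit
  → r_4 = 4.3200
beam 5: φ=45°, α=165°
  direction (-0.9659, 0.2588); cell (5,2); t to first gridline: x 0.1656, y 1.7387 (then +1.0353 / +3.8637)
    (4,2) via x @ 0.1656
    (3,2) via x @ 1.2009
    (3,3) via y @ 1.7387
    (2,3) via x @ 2.2362  # hit
  → r_5 = 2.2362
beam 6: φ=90°, α=210°
  direction (-0.8660, -0.5000); cell (5,2); t to first gridline: x 0.1848, y 1.1000 (then +1.1547 / +2.0000)
    (4,2) via x @ 0.1848
    (4,1) via y @ 1.1000
    (3,1) via x @ 1.3395  # hit
  → r_6 = 1.3395
beam 7: φ=135°, α=255°
  direction (-0.2588, -0.9659); cell (5,2); t to first gridline: x 0.6182, y 0.5694 (then +3.8637 / +1.0353)
    (5,1) via y @ 0.5694
    (4,1) via x @ 0.6182
    (4,0) via y @ 1.6047  # hit
  → r_7 = 1.6047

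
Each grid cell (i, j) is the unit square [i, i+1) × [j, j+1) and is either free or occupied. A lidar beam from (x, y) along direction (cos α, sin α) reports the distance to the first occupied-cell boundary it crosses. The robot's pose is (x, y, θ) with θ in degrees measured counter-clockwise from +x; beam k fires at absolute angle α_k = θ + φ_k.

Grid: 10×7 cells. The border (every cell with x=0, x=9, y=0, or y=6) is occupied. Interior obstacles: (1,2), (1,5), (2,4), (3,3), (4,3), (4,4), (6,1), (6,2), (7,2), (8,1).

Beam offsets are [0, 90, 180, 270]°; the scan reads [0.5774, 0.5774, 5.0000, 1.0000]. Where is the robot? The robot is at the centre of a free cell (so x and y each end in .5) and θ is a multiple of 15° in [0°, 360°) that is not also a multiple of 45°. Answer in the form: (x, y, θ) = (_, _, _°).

Enumerate (i+0.5, j+0.5, θ) over the 30 free cells and 16 admissible headings. For each, cast all 4 beams and compare to the given ranges.
  (2.5, 5.5, 255°): beam 1 = 0.5176 ≠ 0.5774 ✗
  (7.5, 5.5, 30°): beam 1 = 1.0000 ≠ 0.5774 ✗
  (7.5, 1.5, 165°): beam 1 = 0.5176 ≠ 0.5774 ✗
  …
  (1.5, 3.5, 150°): r_1=0.5774, r_2=0.5774, r_3=5.0000, r_4=1.0000 — all match ✓
No second candidate reproduces the full scan.

(x, y, θ) = (1.5, 3.5, 150°)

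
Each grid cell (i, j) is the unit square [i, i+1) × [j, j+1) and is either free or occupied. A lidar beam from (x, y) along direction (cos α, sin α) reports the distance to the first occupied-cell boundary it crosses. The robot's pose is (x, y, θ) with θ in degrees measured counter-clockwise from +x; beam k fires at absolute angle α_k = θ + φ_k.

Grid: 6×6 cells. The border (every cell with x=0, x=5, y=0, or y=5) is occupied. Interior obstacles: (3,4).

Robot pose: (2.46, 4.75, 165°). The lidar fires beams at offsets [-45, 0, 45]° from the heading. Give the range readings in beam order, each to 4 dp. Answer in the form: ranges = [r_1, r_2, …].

beam 1: φ=-45°, α=120°
  dir = (cos 120°, sin 120°) = (-0.5000, 0.8660); from cell (2,4)
  next x-line at t=0.9200, next y-line at t=0.2887; Δt_x=2.0000, Δt_y=1.1547
    y: enter (2,5) at t=0.2887 ← occupied
  → r_1 = 0.2887
beam 2: φ=0°, α=165°
  dir = (cos 165°, sin 165°) = (-0.9659, 0.2588); from cell (2,4)
  next x-line at t=0.4762, next y-line at t=0.9659; Δt_x=1.0353, Δt_y=3.8637
    x: enter (1,4) at t=0.4762
    y: enter (1,5) at t=0.9659 ← occupied
  → r_2 = 0.9659
beam 3: φ=45°, α=210°
  dir = (cos 210°, sin 210°) = (-0.8660, -0.5000); from cell (2,4)
  next x-line at t=0.5312, next y-line at t=1.5000; Δt_x=1.1547, Δt_y=2.0000
    x: enter (1,4) at t=0.5312
    y: enter (1,3) at t=1.5000
    x: enter (0,3) at t=1.6859 ← occupied
  → r_3 = 1.6859

ranges = [0.2887, 0.9659, 1.6859]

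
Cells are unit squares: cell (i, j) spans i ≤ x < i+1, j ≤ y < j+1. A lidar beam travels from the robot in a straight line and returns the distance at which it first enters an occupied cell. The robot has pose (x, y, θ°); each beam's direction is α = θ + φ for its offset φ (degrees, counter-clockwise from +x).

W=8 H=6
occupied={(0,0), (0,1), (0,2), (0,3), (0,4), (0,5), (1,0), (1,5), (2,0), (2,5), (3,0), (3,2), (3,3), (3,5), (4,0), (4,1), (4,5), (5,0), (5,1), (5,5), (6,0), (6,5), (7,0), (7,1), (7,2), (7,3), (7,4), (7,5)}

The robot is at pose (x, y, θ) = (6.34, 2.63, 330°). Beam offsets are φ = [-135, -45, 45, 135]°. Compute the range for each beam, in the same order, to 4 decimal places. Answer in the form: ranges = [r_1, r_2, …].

beam 1: φ=-135°, α=195°
  cosα=-0.9659 sinα=-0.2588 | (6,2) | tMaxX 0.3520 tMaxY 2.4341 | tΔX 1.0353 tΔY 3.8637
    t=0.3520 [x] (5,2)
    t=1.3873 [x] (4,2)
    t=2.4225 [x] (3,2) — stop
  → r_1 = 2.4225
beam 2: φ=-45°, α=285°
  cosα=0.2588 sinα=-0.9659 | (6,2) | tMaxX 2.5500 tMaxY 0.6522 | tΔX 3.8637 tΔY 1.0353
    t=0.6522 [y] (6,1)
    t=1.6875 [y] (6,0) — stop
  → r_2 = 1.6875
beam 3: φ=45°, α=15°
  cosα=0.9659 sinα=0.2588 | (6,2) | tMaxX 0.6833 tMaxY 1.4296 | tΔX 1.0353 tΔY 3.8637
    t=0.6833 [x] (7,2) — stop
  → r_3 = 0.6833
beam 4: φ=135°, α=105°
  cosα=-0.2588 sinα=0.9659 | (6,2) | tMaxX 1.3137 tMaxY 0.3831 | tΔX 3.8637 tΔY 1.0353
    t=0.3831 [y] (6,3)
    t=1.3137 [x] (5,3)
    t=1.4183 [y] (5,4)
    t=2.4536 [y] (5,5) — stop
  → r_4 = 2.4536

ranges = [2.4225, 1.6875, 0.6833, 2.4536]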